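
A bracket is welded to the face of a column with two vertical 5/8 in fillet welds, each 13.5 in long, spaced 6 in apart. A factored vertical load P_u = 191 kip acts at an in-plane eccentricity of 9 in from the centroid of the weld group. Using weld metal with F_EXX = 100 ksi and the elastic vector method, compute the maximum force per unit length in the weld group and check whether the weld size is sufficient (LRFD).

Total weld length L_w = 27 in. Treat welds as unit-width lines.
Polar moment about centroid: J = 2[d³/12 + d(b/2)²] = 2[13.5³/12 + 13.5×3²] = 653.1 in³.
Direct shear f_v = P/L_w = 191 / 27 = 7.074 kip/in (vertical).
Torsion M = P·e = 191 × 9 = 1719 kip·in.
Critical point at (x, y) = (3, 6.75) from centroid. f_tx = M·y/J = 17.77 kip/in; f_ty = M·x/J = 7.897 kip/in.
Resultant f_max = √[f_tx² + (f_v + f_ty)²] = √[17.77² + (7.074 + 7.897)²] = 23.23 kip/in.
Capacity per unit length: φr_n = 0.75 × 0.6 × 100 × (0.707 × 0.625) = 19.88 kip/in.
23.23 > 19.88 → NOT adequate.

f_max ≈ 23.2 kip/in; NOT adequate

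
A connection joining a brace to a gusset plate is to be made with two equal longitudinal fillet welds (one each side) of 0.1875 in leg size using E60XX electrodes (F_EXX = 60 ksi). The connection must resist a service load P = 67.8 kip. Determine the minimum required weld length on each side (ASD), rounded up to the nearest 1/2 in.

Throat t_e = 0.707 × 0.1875 = 0.1326 in.
r_n/Ω = (0.6 × 60 × 0.1326) / 2.0 = 2.386 kip/in.
L_req = P / (r_n/Ω) = 67.8 / 2.386 = 28.41 in total.
Per side: 28.41 / 2 = 14.21 in.
Round up → use L = 14.5 in on each side.

L = 14.5 in on each side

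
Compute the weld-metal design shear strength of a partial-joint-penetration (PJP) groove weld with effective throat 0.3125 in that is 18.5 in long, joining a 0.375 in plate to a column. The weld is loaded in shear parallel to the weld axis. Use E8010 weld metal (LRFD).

φR_n ≈ 208 kip

E80XX → F_EXX = 80 ksi.
Effective throat (given) t_e = 0.3125 in.
A_we = 0.3125 × 18.5 = 5.781 in².
F_nw = 0.6 F_EXX = 48 ksi.
φR_n = 0.75 × 48 × 5.781 = 208.1 kip.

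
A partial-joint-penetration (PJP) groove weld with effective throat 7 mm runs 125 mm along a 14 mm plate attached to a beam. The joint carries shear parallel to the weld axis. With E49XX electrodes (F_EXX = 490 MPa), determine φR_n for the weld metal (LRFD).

φR_n ≈ 193 kN

Effective throat (given) t_e = 7 mm.
A_we = 7 × 125 = 875 mm².
F_nw = 0.6 F_EXX = 294 MPa.
φR_n = 0.75 × 294 × 875 × 10⁻³ = 192.9 kN.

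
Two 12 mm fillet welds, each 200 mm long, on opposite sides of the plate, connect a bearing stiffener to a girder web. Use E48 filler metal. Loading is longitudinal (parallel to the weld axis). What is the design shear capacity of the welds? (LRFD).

φR_n ≈ 733 kN

E48XX → F_EXX = 480 MPa.
Effective throat t_e = 0.707 × 12 = 8.484 mm.
Total length L = 400 mm; A_we = 8.484 × 400 = 3394 mm².
F_nw = 0.6 F_EXX = 0.6 × 480 = 288 MPa.
φR_n = 0.75 × 288 × 3394 × 10⁻³ = 733 kN.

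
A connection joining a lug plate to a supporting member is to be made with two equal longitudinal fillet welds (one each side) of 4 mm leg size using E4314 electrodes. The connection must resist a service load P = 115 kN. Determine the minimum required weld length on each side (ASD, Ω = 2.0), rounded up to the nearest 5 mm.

L = 160 mm on each side

E43XX → F_EXX = 430 MPa.
Throat t_e = 0.707 × 4 = 2.828 mm.
r_n/Ω = (0.6 × 430 × 2.828) / 2.0 = 364.8 N/mm = 0.3648 kN/mm.
L_req = P / (r_n/Ω) = 115 / 0.3648 = 315.2 mm total.
Per side: 315.2 / 2 = 157.6 mm.
Round up → use L = 160 mm on each side.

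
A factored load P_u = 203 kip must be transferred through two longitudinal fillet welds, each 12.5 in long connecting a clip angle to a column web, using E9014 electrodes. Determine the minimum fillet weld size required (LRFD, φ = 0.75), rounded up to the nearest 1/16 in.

E90XX → F_EXX = 90 ksi.
Total weld length L = 25 in.
Required throat t_e = P_u / (φ × 0.6 F_EXX × L) = 203 / (0.75 × 0.6 × 90 × 25) = 0.2005 in.
Required leg w = t_e / 0.707 = 0.2836 in → use 5/16 in.

w = 5/16 in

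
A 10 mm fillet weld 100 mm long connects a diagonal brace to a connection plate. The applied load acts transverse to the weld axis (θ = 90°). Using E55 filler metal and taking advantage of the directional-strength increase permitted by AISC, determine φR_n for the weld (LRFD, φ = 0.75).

E55XX → F_EXX = 550 MPa.
t_e = 0.707 × 10 = 7.07 mm; A_we = 7.07 × 100 = 707 mm².
Directional factor: 1.0 + 0.5 sin^1.5(90°) = 1.5.
F_nw = 0.6 × 550 × 1.5 = 495 MPa.
φR_n = 0.75 × 495 × 707 × 10⁻³ = 262.5 kN.

φR_n ≈ 262 kN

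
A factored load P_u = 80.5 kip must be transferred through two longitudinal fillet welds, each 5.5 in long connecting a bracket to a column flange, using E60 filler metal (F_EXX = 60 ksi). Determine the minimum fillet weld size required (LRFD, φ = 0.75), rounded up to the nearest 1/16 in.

Total weld length L = 11 in.
Required throat t_e = P_u / (φ × 0.6 F_EXX × L) = 80.5 / (0.75 × 0.6 × 60 × 11) = 0.271 in.
Required leg w = t_e / 0.707 = 0.3834 in → use 7/16 in.

w = 7/16 in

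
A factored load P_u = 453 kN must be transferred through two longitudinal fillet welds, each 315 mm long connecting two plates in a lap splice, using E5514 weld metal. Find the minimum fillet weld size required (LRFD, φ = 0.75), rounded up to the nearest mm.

E55XX → F_EXX = 550 MPa.
Total weld length L = 630 mm.
Required throat t_e = P_u / (φ × 0.6 F_EXX × L) = 453 / (0.75 × 0.6 × 550 × 630 × 10⁻³) = 2.905 mm.
Required leg w = t_e / 0.707 = 4.109 mm → use 5 mm.

w = 5 mm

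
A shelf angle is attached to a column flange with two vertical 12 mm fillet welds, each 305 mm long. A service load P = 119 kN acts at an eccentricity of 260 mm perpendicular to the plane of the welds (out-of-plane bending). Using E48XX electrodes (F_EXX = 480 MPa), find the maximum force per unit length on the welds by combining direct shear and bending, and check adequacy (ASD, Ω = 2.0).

f_max ≈ 1020 N/mm; adequate

L_w = 2 × 305 = 610 mm; section modulus (unit throat) S = 2 × L²/6 = 31010 mm².
Direct shear f_v = P/L_w = 119×10³/610 = 195.1 N/mm.
Moment M = P × e = 119×10³ × 260 = 30940000 N·mm; bending f_b = M/S = 997.8 N/mm.
f_max = √(f_v² + f_b²) = √(195.1² + 997.8²) = 1017 N/mm.
r_n/Ω = (1/2.0) × 0.6 × 480 × (0.707 × 12) = 1222 N/mm → adequate.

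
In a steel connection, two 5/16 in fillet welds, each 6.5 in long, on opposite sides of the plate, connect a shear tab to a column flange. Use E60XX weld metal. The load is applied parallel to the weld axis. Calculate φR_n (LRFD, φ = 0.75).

φR_n ≈ 77.5 kips

E60XX → F_EXX = 60 ksi.
Effective throat t_e = 0.707 × 0.3125 = 0.2209 in.
Total length L = 13 in; A_we = 0.2209 × 13 = 2.872 in².
F_nw = 0.6 F_EXX = 0.6 × 60 = 36 ksi.
φR_n = 0.75 × 36 × 2.872 = 77.55 kips.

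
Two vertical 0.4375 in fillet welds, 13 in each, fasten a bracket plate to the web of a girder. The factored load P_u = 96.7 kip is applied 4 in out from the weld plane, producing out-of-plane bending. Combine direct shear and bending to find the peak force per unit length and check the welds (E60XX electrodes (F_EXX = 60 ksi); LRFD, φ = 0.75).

f_max ≈ 7.81 kip/in; adequate

L_w = 2 × 13 = 26 in; section modulus (unit throat) S = 2 × L²/6 = 56.33 in².
Direct shear f_v = P/L_w = 96.7/26 = 3.719 kip/in.
Moment M = P × e = 96.7 × 4 = 386.8 kip·in; bending f_b = M/S = 6.866 kip/in.
f_max = √(f_v² + f_b²) = √(3.719² + 6.866²) = 7.809 kip/in.
φr_n = 0.75 × 0.6 × 60 × (0.707 × 0.4375) = 8.351 kip/in → adequate.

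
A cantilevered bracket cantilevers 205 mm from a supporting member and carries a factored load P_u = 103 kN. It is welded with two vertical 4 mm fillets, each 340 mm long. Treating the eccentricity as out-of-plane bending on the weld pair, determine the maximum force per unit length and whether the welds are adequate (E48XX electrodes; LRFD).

f_max ≈ 569 N/mm; adequate

E48XX → F_EXX = 480 MPa.
L_w = 2 × 340 = 680 mm; section modulus (unit throat) S = 2 × L²/6 = 38530 mm².
Direct shear f_v = P/L_w = 103×10³/680 = 151.5 N/mm.
Moment M = P × e = 103×10³ × 205 = 21115000 N·mm; bending f_b = M/S = 548 N/mm.
f_max = √(f_v² + f_b²) = √(151.5² + 548²) = 568.5 N/mm.
φr_n = 0.75 × 0.6 × 480 × (0.707 × 4) = 610.8 N/mm → adequate.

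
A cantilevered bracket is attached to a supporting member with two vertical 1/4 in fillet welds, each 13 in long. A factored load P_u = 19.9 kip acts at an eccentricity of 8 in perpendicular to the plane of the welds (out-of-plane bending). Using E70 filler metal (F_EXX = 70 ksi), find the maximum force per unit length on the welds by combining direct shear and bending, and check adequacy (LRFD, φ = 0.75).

f_max ≈ 2.93 kip/in; adequate

L_w = 2 × 13 = 26 in; section modulus (unit throat) S = 2 × L²/6 = 56.33 in².
Direct shear f_v = P/L_w = 19.9/26 = 0.7654 kip/in.
Moment M = P × e = 19.9 × 8 = 159.2 kip·in; bending f_b = M/S = 2.826 kip/in.
f_max = √(f_v² + f_b²) = √(0.7654² + 2.826²) = 2.928 kip/in.
φr_n = 0.75 × 0.6 × 70 × (0.707 × 0.25) = 5.568 kip/in → adequate.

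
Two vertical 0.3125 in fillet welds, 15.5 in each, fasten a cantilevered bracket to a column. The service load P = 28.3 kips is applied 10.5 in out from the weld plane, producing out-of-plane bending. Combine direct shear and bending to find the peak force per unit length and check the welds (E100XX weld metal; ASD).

E100XX → F_EXX = 100 ksi.
L_w = 2 × 15.5 = 31 in; section modulus (unit throat) S = 2 × L²/6 = 80.08 in².
Direct shear f_v = P/L_w = 28.3/31 = 0.9129 kip/in.
Moment M = P × e = 28.3 × 10.5 = 297.15 kip·in; bending f_b = M/S = 3.711 kip/in.
f_max = √(f_v² + f_b²) = √(0.9129² + 3.711²) = 3.821 kip/in.
r_n/Ω = (1/2.0) × 0.6 × 100 × (0.707 × 0.3125) = 6.628 kip/in → adequate.

f_max ≈ 3.82 kip/in; adequate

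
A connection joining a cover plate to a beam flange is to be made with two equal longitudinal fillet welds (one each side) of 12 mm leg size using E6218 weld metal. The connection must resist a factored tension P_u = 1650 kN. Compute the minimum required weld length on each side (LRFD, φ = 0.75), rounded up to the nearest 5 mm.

L = 350 mm on each side

E62XX → F_EXX = 620 MPa.
Throat t_e = 0.707 × 12 = 8.484 mm.
φr_n = 0.75 × 0.6 × 620 × 8.484 × 10⁻³ = 2.367 kN/mm.
L_req = P_u / φr_n = 1650 / 2.367 = 697.1 mm total.
Per side: 697.1 / 2 = 348.5 mm.
Round up → use L = 350 mm on each side.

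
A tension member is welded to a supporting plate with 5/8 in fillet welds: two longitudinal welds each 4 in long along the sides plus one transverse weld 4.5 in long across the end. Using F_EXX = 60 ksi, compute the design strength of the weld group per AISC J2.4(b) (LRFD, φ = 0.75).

t_e = 0.707 × 0.625 = 0.4419 in.
R_nwl = 0.6 × 60 × 0.4419 × 8 = 127.3 kip (longitudinal, 2 welds).
R_nwt = 0.6 × 60 × 0.4419 × 4.5 = 71.58 kip (transverse, base value).
(i) R_nwl + R_nwt = 198.8 kip; (ii) 0.85 R_nwl + 1.5 R_nwt = 215.5 kip.
R_n = max = 215.5 kip [governs: (ii)]; φR_n = 161.7 kip.

φR_n ≈ 162 kip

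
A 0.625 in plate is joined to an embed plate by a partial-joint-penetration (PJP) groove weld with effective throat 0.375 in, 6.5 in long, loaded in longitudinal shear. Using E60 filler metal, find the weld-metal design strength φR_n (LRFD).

E60XX → F_EXX = 60 ksi.
Effective throat (given) t_e = 0.375 in.
A_we = 0.375 × 6.5 = 2.438 in².
F_nw = 0.6 F_EXX = 36 ksi.
φR_n = 0.75 × 36 × 2.438 = 65.81 kip.

φR_n ≈ 65.8 kip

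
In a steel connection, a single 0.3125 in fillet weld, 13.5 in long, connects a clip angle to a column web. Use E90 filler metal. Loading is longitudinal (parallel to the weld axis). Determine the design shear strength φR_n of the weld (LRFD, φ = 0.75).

φR_n ≈ 121 kip

E90XX → F_EXX = 90 ksi.
Effective throat t_e = 0.707 × 0.3125 = 0.2209 in.
Total length L = 13.5 in; A_we = 0.2209 × 13.5 = 2.983 in².
F_nw = 0.6 F_EXX = 0.6 × 90 = 54 ksi.
φR_n = 0.75 × 54 × 2.983 = 120.8 kip.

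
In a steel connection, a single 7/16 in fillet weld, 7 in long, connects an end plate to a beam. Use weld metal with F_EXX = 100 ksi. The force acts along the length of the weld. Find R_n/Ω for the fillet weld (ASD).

Effective throat t_e = 0.707 × 0.4375 = 0.3093 in.
Total length L = 7 in; A_we = 0.3093 × 7 = 2.165 in².
F_nw = 0.6 F_EXX = 0.6 × 100 = 60 ksi.
R_n = 60 × 2.165 = 129.9 kips; R_n/Ω = 129.9/2.0 = 64.96 kips.

R_n/Ω ≈ 65 kips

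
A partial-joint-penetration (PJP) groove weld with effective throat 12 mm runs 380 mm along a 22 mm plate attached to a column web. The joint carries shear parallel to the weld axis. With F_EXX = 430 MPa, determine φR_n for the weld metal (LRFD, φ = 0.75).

φR_n ≈ 882 kN

Effective throat (given) t_e = 12 mm.
A_we = 12 × 380 = 4560 mm².
F_nw = 0.6 F_EXX = 258 MPa.
φR_n = 0.75 × 258 × 4560 × 10⁻³ = 882.4 kN.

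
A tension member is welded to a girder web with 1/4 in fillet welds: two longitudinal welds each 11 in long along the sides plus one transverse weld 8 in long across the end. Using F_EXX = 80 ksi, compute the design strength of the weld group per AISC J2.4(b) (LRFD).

t_e = 0.707 × 0.25 = 0.1767 in.
R_nwl = 0.6 × 80 × 0.1767 × 22 = 186.6 kips (longitudinal, 2 welds).
R_nwt = 0.6 × 80 × 0.1767 × 8 = 67.87 kips (transverse, base value).
(i) R_nwl + R_nwt = 254.5 kips; (ii) 0.85 R_nwl + 1.5 R_nwt = 260.5 kips.
R_n = max = 260.5 kips [governs: (ii)]; φR_n = 195.3 kips.

φR_n ≈ 195 kips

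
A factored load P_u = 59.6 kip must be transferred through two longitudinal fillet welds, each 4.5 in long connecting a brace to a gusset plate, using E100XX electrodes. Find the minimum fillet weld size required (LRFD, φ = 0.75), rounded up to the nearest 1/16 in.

w = 1/4 in

E100XX → F_EXX = 100 ksi.
Total weld length L = 9 in.
Required throat t_e = P_u / (φ × 0.6 F_EXX × L) = 59.6 / (0.75 × 0.6 × 100 × 9) = 0.1472 in.
Required leg w = t_e / 0.707 = 0.2081 in → use 1/4 in.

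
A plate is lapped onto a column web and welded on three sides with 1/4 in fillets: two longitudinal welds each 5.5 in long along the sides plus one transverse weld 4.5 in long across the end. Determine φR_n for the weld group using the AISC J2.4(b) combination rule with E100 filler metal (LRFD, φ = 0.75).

φR_n ≈ 128 kips

E100XX → F_EXX = 100 ksi.
t_e = 0.707 × 0.25 = 0.1767 in.
R_nwl = 0.6 × 100 × 0.1767 × 11 = 116.7 kips (longitudinal, 2 welds).
R_nwt = 0.6 × 100 × 0.1767 × 4.5 = 47.72 kips (transverse, base value).
(i) R_nwl + R_nwt = 164.4 kips; (ii) 0.85 R_nwl + 1.5 R_nwt = 170.7 kips.
R_n = max = 170.7 kips [governs: (ii)]; φR_n = 128.1 kips.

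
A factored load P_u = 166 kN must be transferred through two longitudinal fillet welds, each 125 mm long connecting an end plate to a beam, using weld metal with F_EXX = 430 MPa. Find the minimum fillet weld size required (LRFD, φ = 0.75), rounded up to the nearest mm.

w = 5 mm

Total weld length L = 250 mm.
Required throat t_e = P_u / (φ × 0.6 F_EXX × L) = 166 / (0.75 × 0.6 × 430 × 250 × 10⁻³) = 3.432 mm.
Required leg w = t_e / 0.707 = 4.854 mm → use 5 mm.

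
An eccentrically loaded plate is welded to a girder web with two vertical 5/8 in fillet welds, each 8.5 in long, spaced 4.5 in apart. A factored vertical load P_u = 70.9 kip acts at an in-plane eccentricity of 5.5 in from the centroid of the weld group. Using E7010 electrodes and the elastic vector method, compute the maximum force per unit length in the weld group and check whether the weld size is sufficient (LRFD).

f_max ≈ 12.5 kip/in; adequate

E70XX → F_EXX = 70 ksi.
Total weld length L_w = 17 in. Treat welds as unit-width lines.
Polar moment about centroid: J = 2[d³/12 + d(b/2)²] = 2[8.5³/12 + 8.5×2.25²] = 188.4 in³.
Direct shear f_v = P/L_w = 70.9 / 17 = 4.171 kip/in (vertical).
Torsion M = P·e = 70.9 × 5.5 = 389.95 kip·in.
Critical point at (x, y) = (2.25, 4.25) from centroid. f_tx = M·y/J = 8.796 kip/in; f_ty = M·x/J = 4.657 kip/in.
Resultant f_max = √[f_tx² + (f_v + f_ty)²] = √[8.796² + (4.171 + 4.657)²] = 12.46 kip/in.
Capacity per unit length: φr_n = 0.75 × 0.6 × 70 × (0.707 × 0.625) = 13.92 kip/in.
12.46 ≤ 13.92 → adequate.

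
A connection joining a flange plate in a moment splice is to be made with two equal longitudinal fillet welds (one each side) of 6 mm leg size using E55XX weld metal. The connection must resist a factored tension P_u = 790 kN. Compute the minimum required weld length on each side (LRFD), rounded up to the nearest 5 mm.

L = 380 mm on each side

E55XX → F_EXX = 550 MPa.
Throat t_e = 0.707 × 6 = 4.242 mm.
φr_n = 0.75 × 0.6 × 550 × 4.242 × 10⁻³ = 1.05 kN/mm.
L_req = P_u / φr_n = 790 / 1.05 = 752.5 mm total.
Per side: 752.5 / 2 = 376.2 mm.
Round up → use L = 380 mm on each side.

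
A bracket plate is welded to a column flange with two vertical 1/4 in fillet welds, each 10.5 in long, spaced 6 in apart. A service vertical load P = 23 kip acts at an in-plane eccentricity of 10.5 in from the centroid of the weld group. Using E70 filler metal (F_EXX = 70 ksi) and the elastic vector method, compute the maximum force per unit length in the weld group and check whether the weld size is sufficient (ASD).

f_max ≈ 4.47 kip/in; NOT adequate

Total weld length L_w = 21 in. Treat welds as unit-width lines.
Polar moment about centroid: J = 2[d³/12 + d(b/2)²] = 2[10.5³/12 + 10.5×3²] = 381.9 in³.
Direct shear f_v = P/L_w = 23 / 21 = 1.095 kip/in (vertical).
Torsion M = P·e = 23 × 10.5 = 241.5 kip·in.
Critical point at (x, y) = (3, 5.25) from centroid. f_tx = M·y/J = 3.32 kip/in; f_ty = M·x/J = 1.897 kip/in.
Resultant f_max = √[f_tx² + (f_v + f_ty)²] = √[3.32² + (1.095 + 1.897)²] = 4.469 kip/in.
Capacity per unit length: r_n/Ω = (1/2.0) × 0.6 × 70 × (0.707 × 0.25) = 3.712 kip/in.
4.469 > 3.712 → NOT adequate.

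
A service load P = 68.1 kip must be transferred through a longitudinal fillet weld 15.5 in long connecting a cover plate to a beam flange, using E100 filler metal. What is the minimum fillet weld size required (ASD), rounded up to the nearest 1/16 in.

w = 1/4 in

E100XX → F_EXX = 100 ksi.
Total weld length L = 15.5 in.
Required throat t_e = P × Ω / (0.6 F_EXX × L) = 68.1 × 2.0 / (0.6 × 100 × 15.5) = 0.1465 in.
Required leg w = t_e / 0.707 = 0.2071 in → use 1/4 in.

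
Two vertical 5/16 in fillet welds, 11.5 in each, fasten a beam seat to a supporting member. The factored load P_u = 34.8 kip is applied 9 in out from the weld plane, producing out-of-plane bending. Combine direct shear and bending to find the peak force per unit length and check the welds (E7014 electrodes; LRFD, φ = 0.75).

E70XX → F_EXX = 70 ksi.
L_w = 2 × 11.5 = 23 in; section modulus (unit throat) S = 2 × L²/6 = 44.08 in².
Direct shear f_v = P/L_w = 34.8/23 = 1.513 kip/in.
Moment M = P × e = 34.8 × 9 = 313.2 kip·in; bending f_b = M/S = 7.105 kip/in.
f_max = √(f_v² + f_b²) = √(1.513² + 7.105²) = 7.264 kip/in.
φr_n = 0.75 × 0.6 × 70 × (0.707 × 0.3125) = 6.96 kip/in → NOT adequate.

f_max ≈ 7.26 kip/in; NOT adequate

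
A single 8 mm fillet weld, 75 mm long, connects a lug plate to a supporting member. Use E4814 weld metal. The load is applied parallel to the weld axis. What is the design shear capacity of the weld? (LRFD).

φR_n ≈ 91.6 kN

E48XX → F_EXX = 480 MPa.
Effective throat t_e = 0.707 × 8 = 5.656 mm.
Total length L = 75 mm; A_we = 5.656 × 75 = 424.2 mm².
F_nw = 0.6 F_EXX = 0.6 × 480 = 288 MPa.
φR_n = 0.75 × 288 × 424.2 × 10⁻³ = 91.63 kN.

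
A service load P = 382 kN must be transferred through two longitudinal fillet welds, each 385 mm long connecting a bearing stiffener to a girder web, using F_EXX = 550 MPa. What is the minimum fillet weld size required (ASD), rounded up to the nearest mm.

w = 5 mm

Total weld length L = 770 mm.
Required throat t_e = P × Ω / (0.6 F_EXX × L) = 382 × 2.0 / (0.6 × 550 × 770 × 10⁻³) = 3.007 mm.
Required leg w = t_e / 0.707 = 4.253 mm → use 5 mm.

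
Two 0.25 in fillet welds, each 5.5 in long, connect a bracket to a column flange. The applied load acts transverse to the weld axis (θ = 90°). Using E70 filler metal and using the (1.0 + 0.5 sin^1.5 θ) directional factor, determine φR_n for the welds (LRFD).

E70XX → F_EXX = 70 ksi.
t_e = 0.707 × 0.25 = 0.1767 in; A_we = 0.1767 × 11 = 1.944 in².
Directional factor: 1.0 + 0.5 sin^1.5(90°) = 1.5.
F_nw = 0.6 × 70 × 1.5 = 63 ksi.
φR_n = 0.75 × 63 × 1.944 = 91.87 kip.

φR_n ≈ 91.9 kip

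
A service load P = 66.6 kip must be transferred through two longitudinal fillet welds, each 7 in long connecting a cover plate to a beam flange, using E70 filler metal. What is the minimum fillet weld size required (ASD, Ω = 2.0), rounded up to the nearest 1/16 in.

w = 3/8 in

E70XX → F_EXX = 70 ksi.
Total weld length L = 14 in.
Required throat t_e = P × Ω / (0.6 F_EXX × L) = 66.6 × 2.0 / (0.6 × 70 × 14) = 0.2265 in.
Required leg w = t_e / 0.707 = 0.3204 in → use 3/8 in.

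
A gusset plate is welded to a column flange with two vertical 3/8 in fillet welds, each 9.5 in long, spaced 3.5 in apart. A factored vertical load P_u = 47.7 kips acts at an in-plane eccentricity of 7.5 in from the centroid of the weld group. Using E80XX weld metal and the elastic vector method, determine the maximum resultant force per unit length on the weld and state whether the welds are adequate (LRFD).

f_max ≈ 10.2 kip/in; NOT adequate

E80XX → F_EXX = 80 ksi.
Total weld length L_w = 19 in. Treat welds as unit-width lines.
Polar moment about centroid: J = 2[d³/12 + d(b/2)²] = 2[9.5³/12 + 9.5×1.75²] = 201.1 in³.
Direct shear f_v = P/L_w = 47.7 / 19 = 2.511 kip/in (vertical).
Torsion M = P·e = 47.7 × 7.5 = 357.75 kip·in.
Critical point at (x, y) = (1.75, 4.75) from centroid. f_tx = M·y/J = 8.451 kip/in; f_ty = M·x/J = 3.113 kip/in.
Resultant f_max = √[f_tx² + (f_v + f_ty)²] = √[8.451² + (2.511 + 3.113)²] = 10.15 kip/in.
Capacity per unit length: φr_n = 0.75 × 0.6 × 80 × (0.707 × 0.375) = 9.544 kip/in.
10.15 > 9.544 → NOT adequate.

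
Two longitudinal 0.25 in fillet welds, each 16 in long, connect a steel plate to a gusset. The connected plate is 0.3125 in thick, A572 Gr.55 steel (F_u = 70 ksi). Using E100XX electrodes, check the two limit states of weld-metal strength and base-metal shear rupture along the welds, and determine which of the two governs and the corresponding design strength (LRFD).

φR_n ≈ 255 kips (weld metal governs)

E100XX → F_EXX = 100 ksi.
t_e = 0.707 × 0.25 = 0.1767 in; L = 32 in.
Weld metal: φR_n = 0.75 × 0.6 × 100 × 0.1767 × 32 = 254.5 kips.
Base metal (shear rupture): φR_n = 0.75 × 0.6 × 70 × 0.3125 × 32 = 315 kips.
Governing: weld metal.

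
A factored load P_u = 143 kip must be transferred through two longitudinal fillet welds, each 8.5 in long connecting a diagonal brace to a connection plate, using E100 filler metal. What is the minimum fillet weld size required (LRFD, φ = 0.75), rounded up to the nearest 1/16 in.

w = 5/16 in

E100XX → F_EXX = 100 ksi.
Total weld length L = 17 in.
Required throat t_e = P_u / (φ × 0.6 F_EXX × L) = 143 / (0.75 × 0.6 × 100 × 17) = 0.1869 in.
Required leg w = t_e / 0.707 = 0.2644 in → use 5/16 in.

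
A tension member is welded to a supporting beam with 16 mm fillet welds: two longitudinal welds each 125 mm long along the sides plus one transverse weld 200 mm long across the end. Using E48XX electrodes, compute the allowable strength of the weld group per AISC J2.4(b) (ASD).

E48XX → F_EXX = 480 MPa.
t_e = 0.707 × 16 = 11.31 mm.
R_nwl = 0.6 × 480 × 11.31 × 250 × 10⁻³ = 814.5 kN (longitudinal, 2 welds).
R_nwt = 0.6 × 480 × 11.31 × 200 × 10⁻³ = 651.6 kN (transverse, base value).
(i) R_nwl + R_nwt = 1466 kN; (ii) 0.85 R_nwl + 1.5 R_nwt = 1670 kN.
R_n = max = 1670 kN [governs: (ii)]; R_n/Ω = 834.8 kN.

R_n/Ω ≈ 835 kN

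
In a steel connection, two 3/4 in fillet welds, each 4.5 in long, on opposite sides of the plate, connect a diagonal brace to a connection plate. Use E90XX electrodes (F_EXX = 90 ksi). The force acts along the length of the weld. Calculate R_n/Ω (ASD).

Effective throat t_e = 0.707 × 0.75 = 0.5302 in.
Total length L = 9 in; A_we = 0.5302 × 9 = 4.772 in².
F_nw = 0.6 F_EXX = 0.6 × 90 = 54 ksi.
R_n = 54 × 4.772 = 257.7 kip; R_n/Ω = 257.7/2.0 = 128.9 kip.

R_n/Ω ≈ 129 kip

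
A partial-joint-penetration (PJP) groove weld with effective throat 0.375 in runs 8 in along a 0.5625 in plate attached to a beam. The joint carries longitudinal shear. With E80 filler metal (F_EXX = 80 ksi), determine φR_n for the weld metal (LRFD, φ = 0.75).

Effective throat (given) t_e = 0.375 in.
A_we = 0.375 × 8 = 3 in².
F_nw = 0.6 F_EXX = 48 ksi.
φR_n = 0.75 × 48 × 3 = 108 kips.

φR_n ≈ 108 kips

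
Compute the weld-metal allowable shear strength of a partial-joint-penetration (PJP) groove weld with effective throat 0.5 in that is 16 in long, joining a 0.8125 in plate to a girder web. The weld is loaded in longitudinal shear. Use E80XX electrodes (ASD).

E80XX → F_EXX = 80 ksi.
Effective throat (given) t_e = 0.5 in.
A_we = 0.5 × 16 = 8 in².
F_nw = 0.6 F_EXX = 48 ksi.
R_n/Ω = (48 × 8) / 2.0 = 192 kips.

R_n/Ω ≈ 192 kips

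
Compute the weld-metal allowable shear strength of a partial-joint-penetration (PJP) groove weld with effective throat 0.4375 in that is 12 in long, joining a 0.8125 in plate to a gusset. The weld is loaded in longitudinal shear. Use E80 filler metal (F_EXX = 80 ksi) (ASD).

R_n/Ω ≈ 126 kip

Effective throat (given) t_e = 0.4375 in.
A_we = 0.4375 × 12 = 5.25 in².
F_nw = 0.6 F_EXX = 48 ksi.
R_n/Ω = (48 × 5.25) / 2.0 = 126 kip.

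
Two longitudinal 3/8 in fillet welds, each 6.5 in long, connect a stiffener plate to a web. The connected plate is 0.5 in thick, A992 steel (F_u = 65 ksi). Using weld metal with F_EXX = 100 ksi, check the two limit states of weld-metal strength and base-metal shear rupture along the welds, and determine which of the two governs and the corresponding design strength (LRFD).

φR_n ≈ 155 kip (weld metal governs)

t_e = 0.707 × 0.375 = 0.2651 in; L = 13 in.
Weld metal: φR_n = 0.75 × 0.6 × 100 × 0.2651 × 13 = 155.1 kip.
Base metal (shear rupture): φR_n = 0.75 × 0.6 × 65 × 0.5 × 13 = 190.1 kip.
Governing: weld metal.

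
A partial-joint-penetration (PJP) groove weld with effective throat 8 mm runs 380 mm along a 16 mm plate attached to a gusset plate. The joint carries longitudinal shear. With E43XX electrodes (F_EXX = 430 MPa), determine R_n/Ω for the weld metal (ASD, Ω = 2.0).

Effective throat (given) t_e = 8 mm.
A_we = 8 × 380 = 3040 mm².
F_nw = 0.6 F_EXX = 258 MPa.
R_n/Ω = (258 × 3040) / 2.0 × 10⁻³ = 392.2 kN.

R_n/Ω ≈ 392 kN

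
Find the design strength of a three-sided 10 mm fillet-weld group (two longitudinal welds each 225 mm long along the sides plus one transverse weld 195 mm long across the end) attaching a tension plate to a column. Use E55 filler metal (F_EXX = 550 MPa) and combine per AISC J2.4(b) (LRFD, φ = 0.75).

t_e = 0.707 × 10 = 7.07 mm.
R_nwl = 0.6 × 550 × 7.07 × 450 × 10⁻³ = 1050 kN (longitudinal, 2 welds).
R_nwt = 0.6 × 550 × 7.07 × 195 × 10⁻³ = 455 kN (transverse, base value).
(i) R_nwl + R_nwt = 1505 kN; (ii) 0.85 R_nwl + 1.5 R_nwt = 1575 kN.
R_n = max = 1575 kN [governs: (ii)]; φR_n = 1181 kN.

φR_n ≈ 1180 kN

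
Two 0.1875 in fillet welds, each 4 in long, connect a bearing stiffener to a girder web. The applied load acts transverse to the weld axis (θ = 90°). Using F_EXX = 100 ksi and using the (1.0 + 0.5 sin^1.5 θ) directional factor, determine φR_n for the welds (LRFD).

φR_n ≈ 71.6 kips

t_e = 0.707 × 0.1875 = 0.1326 in; A_we = 0.1326 × 8 = 1.06 in².
Directional factor: 1.0 + 0.5 sin^1.5(90°) = 1.5.
F_nw = 0.6 × 100 × 1.5 = 90 ksi.
φR_n = 0.75 × 90 × 1.06 = 71.58 kips.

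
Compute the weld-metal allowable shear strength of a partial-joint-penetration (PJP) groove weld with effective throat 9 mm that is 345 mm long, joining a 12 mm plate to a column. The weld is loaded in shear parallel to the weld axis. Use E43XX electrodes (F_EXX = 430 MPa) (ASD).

R_n/Ω ≈ 401 kN

Effective throat (given) t_e = 9 mm.
A_we = 9 × 345 = 3105 mm².
F_nw = 0.6 F_EXX = 258 MPa.
R_n/Ω = (258 × 3105) / 2.0 × 10⁻³ = 400.5 kN.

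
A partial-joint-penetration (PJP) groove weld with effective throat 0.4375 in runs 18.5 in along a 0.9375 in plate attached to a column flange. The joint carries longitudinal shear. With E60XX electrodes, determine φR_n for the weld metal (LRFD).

E60XX → F_EXX = 60 ksi.
Effective throat (given) t_e = 0.4375 in.
A_we = 0.4375 × 18.5 = 8.094 in².
F_nw = 0.6 F_EXX = 36 ksi.
φR_n = 0.75 × 36 × 8.094 = 218.5 kip.

φR_n ≈ 219 kip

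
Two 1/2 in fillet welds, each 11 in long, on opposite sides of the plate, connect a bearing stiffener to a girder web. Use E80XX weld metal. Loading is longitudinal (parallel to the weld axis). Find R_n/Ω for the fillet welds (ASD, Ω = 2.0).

E80XX → F_EXX = 80 ksi.
Effective throat t_e = 0.707 × 0.5 = 0.3535 in.
Total length L = 22 in; A_we = 0.3535 × 22 = 7.777 in².
F_nw = 0.6 F_EXX = 0.6 × 80 = 48 ksi.
R_n = 48 × 7.777 = 373.3 kips; R_n/Ω = 373.3/2.0 = 186.6 kips.

R_n/Ω ≈ 187 kips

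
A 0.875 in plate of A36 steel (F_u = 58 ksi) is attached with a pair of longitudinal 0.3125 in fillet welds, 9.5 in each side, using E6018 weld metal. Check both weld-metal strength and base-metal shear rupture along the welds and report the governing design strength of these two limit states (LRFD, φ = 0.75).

φR_n ≈ 113 kip (weld metal governs)

E60XX → F_EXX = 60 ksi.
t_e = 0.707 × 0.3125 = 0.2209 in; L = 19 in.
Weld metal: φR_n = 0.75 × 0.6 × 60 × 0.2209 × 19 = 113.3 kip.
Base metal (shear rupture): φR_n = 0.75 × 0.6 × 58 × 0.875 × 19 = 433.9 kip.
Governing: weld metal.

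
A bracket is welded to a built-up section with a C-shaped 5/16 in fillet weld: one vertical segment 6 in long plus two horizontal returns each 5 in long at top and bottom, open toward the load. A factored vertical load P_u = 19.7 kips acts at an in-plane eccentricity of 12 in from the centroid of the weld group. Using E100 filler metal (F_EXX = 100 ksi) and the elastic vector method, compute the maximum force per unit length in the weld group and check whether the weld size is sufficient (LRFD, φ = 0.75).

Total weld length L_w = 16 in. Treat welds as unit-width lines.
Centroid: x̄ = 2×5×2.5 / 16 = 1.562 in from the vertical weld.
Polar moment about centroid: J = I_x + I_y = [6³/12 + 2×5×3²] + [6×1.562² + 2(5³/12 + 5×0.9375²)] = 152.3 in³.
Direct shear f_v = P/L_w = 19.7 / 16 = 1.231 kip/in (vertical).
Torsion M = P·e = 19.7 × 12 = 236.4 kip·in.
Critical point at (x, y) = (3.438, 3) from centroid. f_tx = M·y/J = 4.657 kip/in; f_ty = M·x/J = 5.337 kip/in.
Resultant f_max = √[f_tx² + (f_v + f_ty)²] = √[4.657² + (1.231 + 5.337)²] = 8.052 kip/in.
Capacity per unit length: φr_n = 0.75 × 0.6 × 100 × (0.707 × 0.3125) = 9.942 kip/in.
8.052 ≤ 9.942 → adequate.

f_max ≈ 8.05 kip/in; adequate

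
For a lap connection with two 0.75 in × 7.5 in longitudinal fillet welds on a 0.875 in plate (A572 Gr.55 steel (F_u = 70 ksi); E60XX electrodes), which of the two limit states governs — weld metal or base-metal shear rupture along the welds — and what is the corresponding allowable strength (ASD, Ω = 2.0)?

R_n/Ω ≈ 143 kip (weld metal governs)

E60XX → F_EXX = 60 ksi.
t_e = 0.707 × 0.75 = 0.5302 in; L = 15 in.
Weld metal: R_n/Ω = (1/2.0) × 0.6 × 60 × 0.5302 × 15 = 143.2 kip.
Base metal (shear rupture): R_n/Ω = (1/2.0) × 0.6 × 70 × 0.875 × 15 = 275.6 kip.
Governing: weld metal.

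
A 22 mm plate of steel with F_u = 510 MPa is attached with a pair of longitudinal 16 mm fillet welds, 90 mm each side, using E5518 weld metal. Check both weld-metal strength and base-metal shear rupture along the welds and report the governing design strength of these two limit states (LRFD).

E55XX → F_EXX = 550 MPa.
t_e = 0.707 × 16 = 11.31 mm; L = 180 mm.
Weld metal: φR_n = 0.75 × 0.6 × 550 × 11.31 × 180 × 10⁻³ = 503.9 kN.
Base metal (shear rupture): φR_n = 0.75 × 0.6 × 510 × 22 × 180 × 10⁻³ = 908.8 kN.
Governing: weld metal.

φR_n ≈ 504 kN (weld metal governs)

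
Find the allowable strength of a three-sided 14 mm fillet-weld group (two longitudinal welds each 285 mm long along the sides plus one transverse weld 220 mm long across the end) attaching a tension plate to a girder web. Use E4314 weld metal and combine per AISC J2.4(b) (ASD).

E43XX → F_EXX = 430 MPa.
t_e = 0.707 × 14 = 9.898 mm.
R_nwl = 0.6 × 430 × 9.898 × 570 × 10⁻³ = 1456 kN (longitudinal, 2 welds).
R_nwt = 0.6 × 430 × 9.898 × 220 × 10⁻³ = 561.8 kN (transverse, base value).
(i) R_nwl + R_nwt = 2017 kN; (ii) 0.85 R_nwl + 1.5 R_nwt = 2080 kN.
R_n = max = 2080 kN [governs: (ii)]; R_n/Ω = 1040 kN.

R_n/Ω ≈ 1040 kN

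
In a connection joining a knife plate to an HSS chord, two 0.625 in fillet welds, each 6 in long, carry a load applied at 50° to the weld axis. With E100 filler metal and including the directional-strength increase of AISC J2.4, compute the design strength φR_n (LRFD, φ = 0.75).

φR_n ≈ 319 kips

E100XX → F_EXX = 100 ksi.
t_e = 0.707 × 0.625 = 0.4419 in; A_we = 0.4419 × 12 = 5.302 in².
Directional factor: 1.0 + 0.5 sin^1.5(50°) = 1.335.
F_nw = 0.6 × 100 × 1.335 = 80.11 ksi.
φR_n = 0.75 × 80.11 × 5.302 = 318.6 kips.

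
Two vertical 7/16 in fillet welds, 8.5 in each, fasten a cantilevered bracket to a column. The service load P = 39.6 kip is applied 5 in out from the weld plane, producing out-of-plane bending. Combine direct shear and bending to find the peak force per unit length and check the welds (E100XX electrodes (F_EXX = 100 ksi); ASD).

f_max ≈ 8.55 kip/in; adequate

L_w = 2 × 8.5 = 17 in; section modulus (unit throat) S = 2 × L²/6 = 24.08 in².
Direct shear f_v = P/L_w = 39.6/17 = 2.329 kip/in.
Moment M = P × e = 39.6 × 5 = 198 kip·in; bending f_b = M/S = 8.221 kip/in.
f_max = √(f_v² + f_b²) = √(2.329² + 8.221²) = 8.545 kip/in.
r_n/Ω = (1/2.0) × 0.6 × 100 × (0.707 × 0.4375) = 9.279 kip/in → adequate.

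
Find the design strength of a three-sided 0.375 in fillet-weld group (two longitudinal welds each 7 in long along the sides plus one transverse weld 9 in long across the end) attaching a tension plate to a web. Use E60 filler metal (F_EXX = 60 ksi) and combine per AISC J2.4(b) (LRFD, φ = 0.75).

t_e = 0.707 × 0.375 = 0.2651 in.
R_nwl = 0.6 × 60 × 0.2651 × 14 = 133.6 kip (longitudinal, 2 welds).
R_nwt = 0.6 × 60 × 0.2651 × 9 = 85.9 kip (transverse, base value).
(i) R_nwl + R_nwt = 219.5 kip; (ii) 0.85 R_nwl + 1.5 R_nwt = 242.4 kip.
R_n = max = 242.4 kip [governs: (ii)]; φR_n = 181.8 kip.

φR_n ≈ 182 kip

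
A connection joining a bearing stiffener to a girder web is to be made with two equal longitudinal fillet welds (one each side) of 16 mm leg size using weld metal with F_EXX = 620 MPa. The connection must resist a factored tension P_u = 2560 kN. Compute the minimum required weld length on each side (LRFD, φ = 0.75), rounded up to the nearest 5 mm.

Throat t_e = 0.707 × 16 = 11.31 mm.
φr_n = 0.75 × 0.6 × 620 × 11.31 × 10⁻³ = 3.156 kN/mm.
L_req = P_u / φr_n = 2560 / 3.156 = 811.1 mm total.
Per side: 811.1 / 2 = 405.6 mm.
Round up → use L = 410 mm on each side.

L = 410 mm on each side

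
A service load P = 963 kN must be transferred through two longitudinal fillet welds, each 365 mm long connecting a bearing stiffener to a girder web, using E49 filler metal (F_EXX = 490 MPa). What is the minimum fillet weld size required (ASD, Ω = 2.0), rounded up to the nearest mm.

Total weld length L = 730 mm.
Required throat t_e = P × Ω / (0.6 F_EXX × L) = 963 × 2.0 / (0.6 × 490 × 730 × 10⁻³) = 8.974 mm.
Required leg w = t_e / 0.707 = 12.69 mm → use 13 mm.

w = 13 mm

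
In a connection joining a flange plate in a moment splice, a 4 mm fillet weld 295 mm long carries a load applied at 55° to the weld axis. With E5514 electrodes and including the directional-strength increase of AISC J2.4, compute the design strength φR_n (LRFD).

φR_n ≈ 283 kN

E55XX → F_EXX = 550 MPa.
t_e = 0.707 × 4 = 2.828 mm; A_we = 2.828 × 295 = 834.3 mm².
Directional factor: 1.0 + 0.5 sin^1.5(55°) = 1.371.
F_nw = 0.6 × 550 × 1.371 = 452.3 MPa.
φR_n = 0.75 × 452.3 × 834.3 × 10⁻³ = 283 kN.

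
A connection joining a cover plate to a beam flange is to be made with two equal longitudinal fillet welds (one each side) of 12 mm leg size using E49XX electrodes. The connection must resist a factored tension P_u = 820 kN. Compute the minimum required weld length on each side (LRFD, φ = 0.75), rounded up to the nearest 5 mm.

L = 220 mm on each side

E49XX → F_EXX = 490 MPa.
Throat t_e = 0.707 × 12 = 8.484 mm.
φr_n = 0.75 × 0.6 × 490 × 8.484 × 10⁻³ = 1.871 kN/mm.
L_req = P_u / φr_n = 820 / 1.871 = 438.3 mm total.
Per side: 438.3 / 2 = 219.2 mm.
Round up → use L = 220 mm on each side.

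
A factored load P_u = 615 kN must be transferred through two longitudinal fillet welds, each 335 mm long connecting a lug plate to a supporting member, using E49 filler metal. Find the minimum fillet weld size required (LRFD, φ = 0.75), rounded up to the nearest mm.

E49XX → F_EXX = 490 MPa.
Total weld length L = 670 mm.
Required throat t_e = P_u / (φ × 0.6 F_EXX × L) = 615 / (0.75 × 0.6 × 490 × 670 × 10⁻³) = 4.163 mm.
Required leg w = t_e / 0.707 = 5.888 mm → use 6 mm.

w = 6 mm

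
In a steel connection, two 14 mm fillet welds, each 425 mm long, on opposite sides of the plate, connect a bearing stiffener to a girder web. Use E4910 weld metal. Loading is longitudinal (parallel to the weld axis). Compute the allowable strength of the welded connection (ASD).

R_n/Ω ≈ 1240 kN

E49XX → F_EXX = 490 MPa.
Effective throat t_e = 0.707 × 14 = 9.898 mm.
Total length L = 850 mm; A_we = 9.898 × 850 = 8413 mm².
F_nw = 0.6 F_EXX = 0.6 × 490 = 294 MPa.
R_n = 294 × 8413 × 10⁻³ = 2474 kN; R_n/Ω = 2474/2.0 = 1237 kN.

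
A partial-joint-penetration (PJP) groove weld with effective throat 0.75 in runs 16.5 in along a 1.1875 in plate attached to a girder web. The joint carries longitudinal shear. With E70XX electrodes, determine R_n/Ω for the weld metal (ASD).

R_n/Ω ≈ 260 kip

E70XX → F_EXX = 70 ksi.
Effective throat (given) t_e = 0.75 in.
A_we = 0.75 × 16.5 = 12.38 in².
F_nw = 0.6 F_EXX = 42 ksi.
R_n/Ω = (42 × 12.38) / 2.0 = 259.9 kip.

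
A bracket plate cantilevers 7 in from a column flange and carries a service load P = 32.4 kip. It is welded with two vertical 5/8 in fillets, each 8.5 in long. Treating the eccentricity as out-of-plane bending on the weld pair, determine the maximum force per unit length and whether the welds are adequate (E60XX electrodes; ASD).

E60XX → F_EXX = 60 ksi.
L_w = 2 × 8.5 = 17 in; section modulus (unit throat) S = 2 × L²/6 = 24.08 in².
Direct shear f_v = P/L_w = 32.4/17 = 1.906 kip/in.
Moment M = P × e = 32.4 × 7 = 226.8 kip·in; bending f_b = M/S = 9.417 kip/in.
f_max = √(f_v² + f_b²) = √(1.906² + 9.417²) = 9.608 kip/in.
r_n/Ω = (1/2.0) × 0.6 × 60 × (0.707 × 0.625) = 7.954 kip/in → NOT adequate.

f_max ≈ 9.61 kip/in; NOT adequate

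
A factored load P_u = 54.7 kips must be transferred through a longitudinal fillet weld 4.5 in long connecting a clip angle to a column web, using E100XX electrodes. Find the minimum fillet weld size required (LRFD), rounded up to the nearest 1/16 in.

E100XX → F_EXX = 100 ksi.
Total weld length L = 4.5 in.
Required throat t_e = P_u / (φ × 0.6 F_EXX × L) = 54.7 / (0.75 × 0.6 × 100 × 4.5) = 0.2701 in.
Required leg w = t_e / 0.707 = 0.3821 in → use 7/16 in.

w = 7/16 in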